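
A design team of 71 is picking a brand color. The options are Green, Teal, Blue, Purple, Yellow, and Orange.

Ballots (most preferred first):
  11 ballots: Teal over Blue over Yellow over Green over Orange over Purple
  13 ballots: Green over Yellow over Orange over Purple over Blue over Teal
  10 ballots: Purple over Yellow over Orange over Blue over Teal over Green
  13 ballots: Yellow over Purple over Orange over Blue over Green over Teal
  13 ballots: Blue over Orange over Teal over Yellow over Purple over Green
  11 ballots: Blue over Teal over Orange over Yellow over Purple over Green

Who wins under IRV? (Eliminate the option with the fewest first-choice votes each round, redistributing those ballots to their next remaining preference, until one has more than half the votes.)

Round 1: Green 13, Teal 11, Blue 24, Purple 10, Yellow 13, Orange 0. Orange eliminated.
Round 2: Green 13, Teal 11, Blue 24, Purple 10, Yellow 13. Purple eliminated.
Round 3: Green 13, Teal 11, Blue 24, Yellow 23. Teal eliminated.
Round 4: Green 13, Blue 35, Yellow 23. Green eliminated.
Round 5: Blue 35, Yellow 36. Yellow has a majority (≥36).

Yellow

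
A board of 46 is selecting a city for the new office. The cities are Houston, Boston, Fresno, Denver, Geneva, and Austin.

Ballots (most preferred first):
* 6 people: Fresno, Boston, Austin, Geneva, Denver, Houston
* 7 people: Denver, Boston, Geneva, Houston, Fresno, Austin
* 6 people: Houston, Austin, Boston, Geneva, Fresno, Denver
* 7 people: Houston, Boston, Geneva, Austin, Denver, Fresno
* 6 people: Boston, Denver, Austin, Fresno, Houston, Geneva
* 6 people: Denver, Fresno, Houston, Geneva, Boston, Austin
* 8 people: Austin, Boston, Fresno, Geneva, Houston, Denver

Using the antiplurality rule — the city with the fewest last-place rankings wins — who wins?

Boston

Last-place votes: Houston 6, Boston 0, Fresno 7, Denver 14, Geneva 6, Austin 13.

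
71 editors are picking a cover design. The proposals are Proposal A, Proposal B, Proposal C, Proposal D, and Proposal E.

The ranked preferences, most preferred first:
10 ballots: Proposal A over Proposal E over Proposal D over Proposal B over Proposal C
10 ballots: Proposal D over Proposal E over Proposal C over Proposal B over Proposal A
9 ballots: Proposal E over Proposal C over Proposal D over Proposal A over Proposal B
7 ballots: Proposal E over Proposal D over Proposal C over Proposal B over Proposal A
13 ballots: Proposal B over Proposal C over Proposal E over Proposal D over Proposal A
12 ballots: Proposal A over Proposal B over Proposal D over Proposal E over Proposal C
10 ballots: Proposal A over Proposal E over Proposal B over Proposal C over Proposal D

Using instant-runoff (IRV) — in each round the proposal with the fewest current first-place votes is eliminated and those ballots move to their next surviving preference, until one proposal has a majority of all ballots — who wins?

Round 1: Proposal A 32, Proposal B 13, Proposal C 0, Proposal D 10, Proposal E 16. Proposal C eliminated.
Round 2: Proposal A 32, Proposal B 13, Proposal D 10, Proposal E 16. Proposal D eliminated.
Round 3: Proposal A 32, Proposal B 13, Proposal E 26. Proposal B eliminated.
Round 4: Proposal A 32, Proposal E 39. Proposal E has a majority (≥36).

Proposal E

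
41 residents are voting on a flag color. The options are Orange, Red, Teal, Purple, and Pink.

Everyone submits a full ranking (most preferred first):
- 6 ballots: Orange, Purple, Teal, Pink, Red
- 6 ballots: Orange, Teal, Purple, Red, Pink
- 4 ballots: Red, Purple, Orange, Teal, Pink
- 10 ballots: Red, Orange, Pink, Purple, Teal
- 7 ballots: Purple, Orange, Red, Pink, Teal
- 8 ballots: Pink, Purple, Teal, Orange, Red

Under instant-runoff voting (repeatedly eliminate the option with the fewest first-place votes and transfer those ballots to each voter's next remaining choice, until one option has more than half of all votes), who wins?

Orange

Round 1: Orange 12, Red 14, Teal 0, Purple 7, Pink 8. Teal eliminated.
Round 2: Orange 12, Red 14, Purple 7, Pink 8. Purple eliminated.
Round 3: Orange 19, Red 14, Pink 8. Pink eliminated.
Round 4: Orange 27, Red 14. Orange has a majority (≥21).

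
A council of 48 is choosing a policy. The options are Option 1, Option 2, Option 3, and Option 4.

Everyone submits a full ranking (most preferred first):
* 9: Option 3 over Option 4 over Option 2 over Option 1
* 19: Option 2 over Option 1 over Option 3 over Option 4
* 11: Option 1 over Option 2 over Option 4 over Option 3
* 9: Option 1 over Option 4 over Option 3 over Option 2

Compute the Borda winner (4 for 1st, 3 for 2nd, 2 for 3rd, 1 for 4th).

Option 1

Option 1: 9×1 + 19×3 + 11×4 + 9×4 = 146
Option 2: 9×2 + 19×4 + 11×3 + 9×1 = 136
Option 3: 9×4 + 19×2 + 11×1 + 9×2 = 103
Option 4: 9×3 + 19×1 + 11×2 + 9×3 = 95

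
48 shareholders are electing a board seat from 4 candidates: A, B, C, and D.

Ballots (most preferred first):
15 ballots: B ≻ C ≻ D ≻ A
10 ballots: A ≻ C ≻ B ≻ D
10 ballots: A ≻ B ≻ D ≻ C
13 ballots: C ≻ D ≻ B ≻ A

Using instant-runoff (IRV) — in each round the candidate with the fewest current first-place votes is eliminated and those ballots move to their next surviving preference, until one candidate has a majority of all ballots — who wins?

Round 1: A 20, B 15, C 13, D 0. D eliminated.
Round 2: A 20, B 15, C 13. C eliminated.
Round 3: A 20, B 28. B has a majority (≥25).

B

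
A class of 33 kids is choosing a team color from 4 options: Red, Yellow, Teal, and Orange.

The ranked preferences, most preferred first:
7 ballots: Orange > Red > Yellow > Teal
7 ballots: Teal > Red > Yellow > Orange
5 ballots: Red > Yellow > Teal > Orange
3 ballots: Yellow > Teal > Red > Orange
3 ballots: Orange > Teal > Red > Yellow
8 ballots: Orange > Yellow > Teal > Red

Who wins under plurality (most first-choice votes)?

First-place votes: Red 5, Yellow 3, Teal 7, Orange 18.

Orange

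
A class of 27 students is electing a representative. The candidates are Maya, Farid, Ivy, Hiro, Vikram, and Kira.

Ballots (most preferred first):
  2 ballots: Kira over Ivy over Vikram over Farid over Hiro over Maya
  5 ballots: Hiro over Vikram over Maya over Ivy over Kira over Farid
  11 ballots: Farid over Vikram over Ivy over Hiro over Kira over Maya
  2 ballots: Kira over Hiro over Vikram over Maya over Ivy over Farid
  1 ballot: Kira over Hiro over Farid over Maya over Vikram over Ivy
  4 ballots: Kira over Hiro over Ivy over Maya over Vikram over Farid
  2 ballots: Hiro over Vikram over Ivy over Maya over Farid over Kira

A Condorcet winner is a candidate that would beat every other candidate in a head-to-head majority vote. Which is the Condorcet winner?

Hiro

Hiro vs Maya: 27–0
Hiro vs Farid: 14–13
Hiro vs Ivy: 14–13
Hiro vs Vikram: 14–13
Hiro vs Kira: 18–9
Hiro beats every other candidate.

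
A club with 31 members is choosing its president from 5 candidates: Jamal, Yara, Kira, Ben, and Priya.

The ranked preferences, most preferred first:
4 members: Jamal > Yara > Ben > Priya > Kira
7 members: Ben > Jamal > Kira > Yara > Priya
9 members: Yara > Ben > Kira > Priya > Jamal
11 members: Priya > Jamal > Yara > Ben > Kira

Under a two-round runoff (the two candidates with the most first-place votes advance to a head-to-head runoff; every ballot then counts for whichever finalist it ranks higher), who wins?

Yara

Round 1 first-place votes: Jamal 4, Yara 9, Kira 0, Ben 7, Priya 11. Priya and Yara advance.
Runoff: Priya is ranked above Yara on 11 ballots, Yara above Priya on 20.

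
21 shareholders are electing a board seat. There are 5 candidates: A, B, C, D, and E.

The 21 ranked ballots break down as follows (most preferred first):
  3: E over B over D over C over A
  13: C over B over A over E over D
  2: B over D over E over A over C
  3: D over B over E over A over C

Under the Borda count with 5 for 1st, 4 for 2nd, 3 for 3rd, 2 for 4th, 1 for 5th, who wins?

A: 3×1 + 13×3 + 2×2 + 3×2 = 52
B: 3×4 + 13×4 + 2×5 + 3×4 = 86
C: 3×2 + 13×5 + 2×1 + 3×1 = 76
D: 3×3 + 13×1 + 2×4 + 3×5 = 45
E: 3×5 + 13×2 + 2×3 + 3×3 = 56

B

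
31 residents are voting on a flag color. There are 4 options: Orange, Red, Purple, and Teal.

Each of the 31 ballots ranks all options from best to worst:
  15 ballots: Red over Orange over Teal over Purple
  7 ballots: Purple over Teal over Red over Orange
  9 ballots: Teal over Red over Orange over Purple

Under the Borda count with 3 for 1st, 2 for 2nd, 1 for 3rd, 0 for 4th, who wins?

Red

Orange: 15×2 + 7×0 + 9×1 = 39
Red: 15×3 + 7×1 + 9×2 = 70
Purple: 15×0 + 7×3 + 9×0 = 21
Teal: 15×1 + 7×2 + 9×3 = 56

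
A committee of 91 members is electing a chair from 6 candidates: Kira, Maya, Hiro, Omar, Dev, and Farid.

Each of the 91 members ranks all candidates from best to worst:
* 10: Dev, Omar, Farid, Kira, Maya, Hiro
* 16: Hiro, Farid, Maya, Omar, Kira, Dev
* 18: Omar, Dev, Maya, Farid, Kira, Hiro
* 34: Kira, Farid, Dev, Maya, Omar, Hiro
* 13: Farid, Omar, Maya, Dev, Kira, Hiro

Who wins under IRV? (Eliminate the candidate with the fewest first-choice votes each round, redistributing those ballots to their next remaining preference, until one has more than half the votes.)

Round 1: Kira 34, Maya 0, Hiro 16, Omar 18, Dev 10, Farid 13. Maya eliminated.
Round 2: Kira 34, Hiro 16, Omar 18, Dev 10, Farid 13. Dev eliminated.
Round 3: Kira 34, Hiro 16, Omar 28, Farid 13. Farid eliminated.
Round 4: Kira 34, Hiro 16, Omar 41. Hiro eliminated.
Round 5: Kira 34, Omar 57. Omar has a majority (≥46).

Omar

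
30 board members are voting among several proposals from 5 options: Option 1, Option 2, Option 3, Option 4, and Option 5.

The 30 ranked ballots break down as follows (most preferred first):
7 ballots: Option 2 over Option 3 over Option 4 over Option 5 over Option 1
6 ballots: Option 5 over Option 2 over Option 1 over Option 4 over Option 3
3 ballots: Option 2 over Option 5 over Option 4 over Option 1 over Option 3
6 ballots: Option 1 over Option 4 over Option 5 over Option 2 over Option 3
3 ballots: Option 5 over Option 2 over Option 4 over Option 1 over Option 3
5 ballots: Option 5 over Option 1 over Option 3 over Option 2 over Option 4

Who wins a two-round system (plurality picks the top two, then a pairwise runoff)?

Option 5

Round 1 first-place votes: Option 1 6, Option 2 10, Option 3 0, Option 4 0, Option 5 14. Option 5 and Option 2 advance.
Runoff: Option 5 is ranked above Option 2 on 20 ballots, Option 2 above Option 5 on 10.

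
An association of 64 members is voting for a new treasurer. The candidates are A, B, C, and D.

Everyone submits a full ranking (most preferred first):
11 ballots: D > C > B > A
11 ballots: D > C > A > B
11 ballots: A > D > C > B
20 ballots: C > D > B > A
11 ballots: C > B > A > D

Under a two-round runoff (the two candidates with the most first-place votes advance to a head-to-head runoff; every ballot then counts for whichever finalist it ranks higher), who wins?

Round 1 first-place votes: A 11, B 0, C 31, D 22. C and D advance.
Runoff: C is ranked above D on 31 ballots, D above C on 33.

D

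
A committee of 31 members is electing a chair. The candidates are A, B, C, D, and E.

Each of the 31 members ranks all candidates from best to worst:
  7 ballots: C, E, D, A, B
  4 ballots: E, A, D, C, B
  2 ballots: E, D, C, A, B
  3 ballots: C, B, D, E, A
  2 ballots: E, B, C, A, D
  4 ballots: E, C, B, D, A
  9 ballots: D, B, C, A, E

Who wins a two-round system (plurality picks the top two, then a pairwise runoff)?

Round 1 first-place votes: A 0, B 0, C 10, D 9, E 12. E and C advance.
Runoff: E is ranked above C on 12 ballots, C above E on 19.

C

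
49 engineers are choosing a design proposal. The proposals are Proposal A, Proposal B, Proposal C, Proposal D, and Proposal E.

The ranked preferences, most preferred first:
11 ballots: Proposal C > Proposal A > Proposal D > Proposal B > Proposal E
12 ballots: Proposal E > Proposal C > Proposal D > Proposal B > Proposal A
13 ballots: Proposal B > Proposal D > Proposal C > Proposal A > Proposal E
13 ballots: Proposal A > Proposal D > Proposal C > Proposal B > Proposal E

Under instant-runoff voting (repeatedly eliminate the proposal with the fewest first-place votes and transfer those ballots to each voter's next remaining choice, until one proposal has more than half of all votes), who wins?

Proposal B

Round 1: Proposal A 13, Proposal B 13, Proposal C 11, Proposal D 0, Proposal E 12. Proposal D eliminated.
Round 2: Proposal A 13, Proposal B 13, Proposal C 11, Proposal E 12. Proposal C eliminated.
Round 3: Proposal A 24, Proposal B 13, Proposal E 12. Proposal E eliminated.
Round 4: Proposal A 24, Proposal B 25. Proposal B has a majority (≥25).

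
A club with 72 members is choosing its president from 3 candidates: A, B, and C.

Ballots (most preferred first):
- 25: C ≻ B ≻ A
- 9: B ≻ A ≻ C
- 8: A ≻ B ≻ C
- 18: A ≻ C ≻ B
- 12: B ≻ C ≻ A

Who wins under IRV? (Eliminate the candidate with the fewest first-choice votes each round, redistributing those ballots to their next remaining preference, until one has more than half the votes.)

C

Round 1: A 26, B 21, C 25. B eliminated.
Round 2: A 35, C 37. C has a majority (≥37).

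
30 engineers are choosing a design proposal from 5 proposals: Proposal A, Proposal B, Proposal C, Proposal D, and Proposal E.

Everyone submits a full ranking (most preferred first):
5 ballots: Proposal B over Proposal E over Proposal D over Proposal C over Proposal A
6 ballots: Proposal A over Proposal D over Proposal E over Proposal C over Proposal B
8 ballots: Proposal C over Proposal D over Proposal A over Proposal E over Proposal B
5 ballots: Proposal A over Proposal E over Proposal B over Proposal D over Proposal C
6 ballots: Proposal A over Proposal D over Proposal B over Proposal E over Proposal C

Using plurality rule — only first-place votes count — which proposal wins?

First-place votes: Proposal A 17, Proposal B 5, Proposal C 8, Proposal D 0, Proposal E 0.

Proposal A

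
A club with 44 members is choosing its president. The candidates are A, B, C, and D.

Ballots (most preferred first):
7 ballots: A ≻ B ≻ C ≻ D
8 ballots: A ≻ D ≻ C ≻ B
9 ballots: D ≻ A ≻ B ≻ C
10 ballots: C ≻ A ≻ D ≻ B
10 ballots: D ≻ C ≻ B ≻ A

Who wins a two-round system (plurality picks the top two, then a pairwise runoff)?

Round 1 first-place votes: A 15, B 0, C 10, D 19. D and A advance.
Runoff: D is ranked above A on 19 ballots, A above D on 25.

A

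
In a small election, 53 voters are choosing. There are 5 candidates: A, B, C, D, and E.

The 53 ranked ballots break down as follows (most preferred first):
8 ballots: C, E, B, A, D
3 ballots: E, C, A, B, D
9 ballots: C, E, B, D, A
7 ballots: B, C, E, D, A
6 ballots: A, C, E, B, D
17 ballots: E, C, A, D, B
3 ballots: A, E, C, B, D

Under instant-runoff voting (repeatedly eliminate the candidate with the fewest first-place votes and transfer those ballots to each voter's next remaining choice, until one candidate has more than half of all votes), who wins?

C

Round 1: A 9, B 7, C 17, D 0, E 20. D eliminated.
Round 2: A 9, B 7, C 17, E 20. B eliminated.
Round 3: A 9, C 24, E 20. A eliminated.
Round 4: C 30, E 23. C has a majority (≥27).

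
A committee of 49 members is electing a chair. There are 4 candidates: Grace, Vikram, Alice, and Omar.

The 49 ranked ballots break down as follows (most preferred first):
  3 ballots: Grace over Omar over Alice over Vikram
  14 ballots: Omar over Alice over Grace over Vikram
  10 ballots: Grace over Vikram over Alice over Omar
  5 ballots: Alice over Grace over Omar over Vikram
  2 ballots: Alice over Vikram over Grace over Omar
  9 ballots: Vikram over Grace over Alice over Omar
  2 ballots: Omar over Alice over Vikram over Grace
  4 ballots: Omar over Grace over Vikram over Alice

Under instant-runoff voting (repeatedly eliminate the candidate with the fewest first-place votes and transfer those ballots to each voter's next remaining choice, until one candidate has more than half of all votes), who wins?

Round 1: Grace 13, Vikram 9, Alice 7, Omar 20. Alice eliminated.
Round 2: Grace 18, Vikram 11, Omar 20. Vikram eliminated.
Round 3: Grace 29, Omar 20. Grace has a majority (≥25).

Grace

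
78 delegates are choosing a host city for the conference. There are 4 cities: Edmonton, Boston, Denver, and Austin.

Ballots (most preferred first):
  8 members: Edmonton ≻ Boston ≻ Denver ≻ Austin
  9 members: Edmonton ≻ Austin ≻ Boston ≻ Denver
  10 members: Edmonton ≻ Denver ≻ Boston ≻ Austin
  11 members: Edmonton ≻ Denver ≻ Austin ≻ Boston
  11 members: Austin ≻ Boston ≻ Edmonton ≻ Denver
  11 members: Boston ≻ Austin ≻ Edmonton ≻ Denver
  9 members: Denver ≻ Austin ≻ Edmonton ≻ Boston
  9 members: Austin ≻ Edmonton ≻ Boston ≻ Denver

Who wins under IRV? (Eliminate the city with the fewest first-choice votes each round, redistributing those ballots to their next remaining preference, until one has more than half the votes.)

Austin

Round 1: Edmonton 38, Boston 11, Denver 9, Austin 20. Denver eliminated.
Round 2: Edmonton 38, Boston 11, Austin 29. Boston eliminated.
Round 3: Edmonton 38, Austin 40. Austin has a majority (≥40).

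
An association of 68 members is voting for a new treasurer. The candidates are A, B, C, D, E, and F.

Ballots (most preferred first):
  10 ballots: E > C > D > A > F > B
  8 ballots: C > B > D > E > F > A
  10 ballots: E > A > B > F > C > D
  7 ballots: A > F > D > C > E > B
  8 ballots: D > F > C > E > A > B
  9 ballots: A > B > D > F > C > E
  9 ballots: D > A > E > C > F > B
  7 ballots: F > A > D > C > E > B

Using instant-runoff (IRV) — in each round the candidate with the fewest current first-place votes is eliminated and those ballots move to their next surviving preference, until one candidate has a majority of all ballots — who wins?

Round 1: A 16, B 0, C 8, D 17, E 20, F 7. B eliminated.
Round 2: A 16, C 8, D 17, E 20, F 7. F eliminated.
Round 3: A 23, C 8, D 17, E 20. C eliminated.
Round 4: A 23, D 25, E 20. E eliminated.
Round 5: A 33, D 35. D has a majority (≥35).

D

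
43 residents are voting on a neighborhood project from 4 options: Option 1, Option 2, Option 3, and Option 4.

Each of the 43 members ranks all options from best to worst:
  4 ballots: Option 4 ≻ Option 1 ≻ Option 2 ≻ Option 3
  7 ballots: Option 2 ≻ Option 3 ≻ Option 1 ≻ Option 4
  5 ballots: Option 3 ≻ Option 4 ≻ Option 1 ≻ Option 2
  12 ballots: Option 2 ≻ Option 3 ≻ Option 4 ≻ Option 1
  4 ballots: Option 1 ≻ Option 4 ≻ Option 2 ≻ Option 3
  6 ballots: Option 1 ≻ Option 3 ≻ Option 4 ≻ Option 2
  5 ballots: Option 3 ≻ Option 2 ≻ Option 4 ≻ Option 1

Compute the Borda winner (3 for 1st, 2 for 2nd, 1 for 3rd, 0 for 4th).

Option 3

Option 1: 4×2 + 7×1 + 5×1 + 12×0 + 4×3 + 6×3 + 5×0 = 50
Option 2: 4×1 + 7×3 + 5×0 + 12×3 + 4×1 + 6×0 + 5×2 = 75
Option 3: 4×0 + 7×2 + 5×3 + 12×2 + 4×0 + 6×2 + 5×3 = 80
Option 4: 4×3 + 7×0 + 5×2 + 12×1 + 4×2 + 6×1 + 5×1 = 53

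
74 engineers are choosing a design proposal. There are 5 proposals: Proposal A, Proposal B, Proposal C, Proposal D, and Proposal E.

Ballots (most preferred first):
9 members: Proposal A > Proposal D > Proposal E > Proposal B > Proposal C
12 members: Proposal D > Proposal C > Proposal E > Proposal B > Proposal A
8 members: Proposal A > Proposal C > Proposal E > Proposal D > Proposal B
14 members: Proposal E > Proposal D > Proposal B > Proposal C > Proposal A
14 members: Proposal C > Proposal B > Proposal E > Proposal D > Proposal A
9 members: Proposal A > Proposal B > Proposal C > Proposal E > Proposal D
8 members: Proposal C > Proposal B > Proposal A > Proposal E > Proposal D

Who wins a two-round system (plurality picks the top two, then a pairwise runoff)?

Proposal C

Round 1 first-place votes: Proposal A 26, Proposal B 0, Proposal C 22, Proposal D 12, Proposal E 14. Proposal A and Proposal C advance.
Runoff: Proposal A is ranked above Proposal C on 26 ballots, Proposal C above Proposal A on 48.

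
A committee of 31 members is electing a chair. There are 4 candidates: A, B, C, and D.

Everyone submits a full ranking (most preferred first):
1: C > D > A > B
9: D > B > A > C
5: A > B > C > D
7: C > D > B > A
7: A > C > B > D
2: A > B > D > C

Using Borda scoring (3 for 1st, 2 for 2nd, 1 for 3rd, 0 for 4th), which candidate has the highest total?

A

A: 1×1 + 9×1 + 5×3 + 7×0 + 7×3 + 2×3 = 52
B: 1×0 + 9×2 + 5×2 + 7×1 + 7×1 + 2×2 = 46
C: 1×3 + 9×0 + 5×1 + 7×3 + 7×2 + 2×0 = 43
D: 1×2 + 9×3 + 5×0 + 7×2 + 7×0 + 2×1 = 45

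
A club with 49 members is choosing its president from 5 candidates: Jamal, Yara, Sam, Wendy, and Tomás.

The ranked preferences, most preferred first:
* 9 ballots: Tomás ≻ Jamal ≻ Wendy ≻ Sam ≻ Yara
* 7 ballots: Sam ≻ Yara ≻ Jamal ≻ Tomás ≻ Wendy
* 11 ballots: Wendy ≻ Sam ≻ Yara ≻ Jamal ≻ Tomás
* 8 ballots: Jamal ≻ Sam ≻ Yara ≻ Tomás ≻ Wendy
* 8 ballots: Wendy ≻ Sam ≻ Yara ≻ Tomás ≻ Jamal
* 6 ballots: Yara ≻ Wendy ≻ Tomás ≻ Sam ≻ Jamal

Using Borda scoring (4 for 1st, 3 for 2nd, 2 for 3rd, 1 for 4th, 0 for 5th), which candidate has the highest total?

Sam

Jamal: 9×3 + 7×2 + 11×1 + 8×4 + 8×0 + 6×0 = 84
Yara: 9×0 + 7×3 + 11×2 + 8×2 + 8×2 + 6×4 = 99
Sam: 9×1 + 7×4 + 11×3 + 8×3 + 8×3 + 6×1 = 124
Wendy: 9×2 + 7×0 + 11×4 + 8×0 + 8×4 + 6×3 = 112
Tomás: 9×4 + 7×1 + 11×0 + 8×1 + 8×1 + 6×2 = 71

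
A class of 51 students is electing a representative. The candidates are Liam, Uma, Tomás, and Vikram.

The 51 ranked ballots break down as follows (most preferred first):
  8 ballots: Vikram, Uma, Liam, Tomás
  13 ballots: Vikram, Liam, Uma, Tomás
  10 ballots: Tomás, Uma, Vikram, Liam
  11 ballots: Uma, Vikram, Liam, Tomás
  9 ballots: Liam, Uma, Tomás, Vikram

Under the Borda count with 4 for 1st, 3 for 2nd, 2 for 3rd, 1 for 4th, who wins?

Uma

Liam: 8×2 + 13×3 + 10×1 + 11×2 + 9×4 = 123
Uma: 8×3 + 13×2 + 10×3 + 11×4 + 9×3 = 151
Tomás: 8×1 + 13×1 + 10×4 + 11×1 + 9×2 = 90
Vikram: 8×4 + 13×4 + 10×2 + 11×3 + 9×1 = 146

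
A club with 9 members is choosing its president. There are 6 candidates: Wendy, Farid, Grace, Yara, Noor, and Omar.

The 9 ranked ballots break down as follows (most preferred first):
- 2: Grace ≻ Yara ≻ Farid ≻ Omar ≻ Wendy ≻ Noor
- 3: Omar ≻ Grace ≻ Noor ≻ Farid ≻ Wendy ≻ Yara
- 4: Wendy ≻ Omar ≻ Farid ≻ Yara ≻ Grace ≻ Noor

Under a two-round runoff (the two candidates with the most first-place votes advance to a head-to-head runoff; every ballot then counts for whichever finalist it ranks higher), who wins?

Round 1 first-place votes: Wendy 4, Farid 0, Grace 2, Yara 0, Noor 0, Omar 3. Wendy and Omar advance.
Runoff: Wendy is ranked above Omar on 4 ballots, Omar above Wendy on 5.

Omar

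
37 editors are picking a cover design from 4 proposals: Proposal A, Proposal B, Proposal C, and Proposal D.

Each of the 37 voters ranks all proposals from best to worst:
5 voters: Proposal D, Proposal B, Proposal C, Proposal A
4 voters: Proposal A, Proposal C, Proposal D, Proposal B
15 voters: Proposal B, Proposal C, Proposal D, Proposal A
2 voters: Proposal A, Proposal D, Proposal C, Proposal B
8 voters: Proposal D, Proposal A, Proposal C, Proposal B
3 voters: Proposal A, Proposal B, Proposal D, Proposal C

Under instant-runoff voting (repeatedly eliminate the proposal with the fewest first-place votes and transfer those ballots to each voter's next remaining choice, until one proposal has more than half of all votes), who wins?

Round 1: Proposal A 9, Proposal B 15, Proposal C 0, Proposal D 13. Proposal C eliminated.
Round 2: Proposal A 9, Proposal B 15, Proposal D 13. Proposal A eliminated.
Round 3: Proposal B 18, Proposal D 19. Proposal D has a majority (≥19).

Proposal D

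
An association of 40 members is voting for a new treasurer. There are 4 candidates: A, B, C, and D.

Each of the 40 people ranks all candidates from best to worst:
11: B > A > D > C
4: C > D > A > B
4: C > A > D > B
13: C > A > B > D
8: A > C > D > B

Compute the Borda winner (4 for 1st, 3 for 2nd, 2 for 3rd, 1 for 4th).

A: 11×3 + 4×2 + 4×3 + 13×3 + 8×4 = 124
B: 11×4 + 4×1 + 4×1 + 13×2 + 8×1 = 86
C: 11×1 + 4×4 + 4×4 + 13×4 + 8×3 = 119
D: 11×2 + 4×3 + 4×2 + 13×1 + 8×2 = 71

A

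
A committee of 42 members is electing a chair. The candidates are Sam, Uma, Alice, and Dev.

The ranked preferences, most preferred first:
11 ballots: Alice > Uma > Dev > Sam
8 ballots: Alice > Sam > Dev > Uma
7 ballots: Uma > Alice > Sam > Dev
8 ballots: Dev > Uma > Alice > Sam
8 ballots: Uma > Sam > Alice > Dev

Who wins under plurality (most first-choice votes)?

First-place votes: Sam 0, Uma 15, Alice 19, Dev 8.

Alice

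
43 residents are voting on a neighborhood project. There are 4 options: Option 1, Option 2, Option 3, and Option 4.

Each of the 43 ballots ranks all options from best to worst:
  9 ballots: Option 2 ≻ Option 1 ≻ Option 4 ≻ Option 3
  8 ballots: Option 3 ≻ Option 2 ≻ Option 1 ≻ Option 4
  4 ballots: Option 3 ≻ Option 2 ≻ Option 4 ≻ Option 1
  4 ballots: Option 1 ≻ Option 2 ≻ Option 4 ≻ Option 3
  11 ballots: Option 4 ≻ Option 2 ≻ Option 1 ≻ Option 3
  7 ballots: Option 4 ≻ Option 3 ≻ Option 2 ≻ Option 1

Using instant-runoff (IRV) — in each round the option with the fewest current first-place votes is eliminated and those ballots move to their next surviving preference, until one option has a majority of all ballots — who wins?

Option 2

Round 1: Option 1 4, Option 2 9, Option 3 12, Option 4 18. Option 1 eliminated.
Round 2: Option 2 13, Option 3 12, Option 4 18. Option 3 eliminated.
Round 3: Option 2 25, Option 4 18. Option 2 has a majority (≥22).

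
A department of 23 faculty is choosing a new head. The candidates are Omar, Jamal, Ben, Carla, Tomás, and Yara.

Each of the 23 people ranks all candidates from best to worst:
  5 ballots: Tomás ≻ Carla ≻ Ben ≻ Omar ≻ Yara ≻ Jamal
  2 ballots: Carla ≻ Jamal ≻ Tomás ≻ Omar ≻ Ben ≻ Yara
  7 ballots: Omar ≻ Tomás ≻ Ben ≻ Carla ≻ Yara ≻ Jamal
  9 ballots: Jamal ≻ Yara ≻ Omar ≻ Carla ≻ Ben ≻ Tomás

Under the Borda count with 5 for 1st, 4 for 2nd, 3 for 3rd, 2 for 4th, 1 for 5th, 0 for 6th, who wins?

Omar: 5×2 + 2×2 + 7×5 + 9×3 = 76
Jamal: 5×0 + 2×4 + 7×0 + 9×5 = 53
Ben: 5×3 + 2×1 + 7×3 + 9×1 = 47
Carla: 5×4 + 2×5 + 7×2 + 9×2 = 62
Tomás: 5×5 + 2×3 + 7×4 + 9×0 = 59
Yara: 5×1 + 2×0 + 7×1 + 9×4 = 48

Omar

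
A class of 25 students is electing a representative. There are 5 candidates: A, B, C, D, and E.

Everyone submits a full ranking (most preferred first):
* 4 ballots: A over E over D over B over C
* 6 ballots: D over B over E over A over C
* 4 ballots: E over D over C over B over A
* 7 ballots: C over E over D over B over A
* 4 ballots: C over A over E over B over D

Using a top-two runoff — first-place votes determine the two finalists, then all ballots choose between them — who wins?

Round 1 first-place votes: A 4, B 0, C 11, D 6, E 4. C and D advance.
Runoff: C is ranked above D on 11 ballots, D above C on 14.

D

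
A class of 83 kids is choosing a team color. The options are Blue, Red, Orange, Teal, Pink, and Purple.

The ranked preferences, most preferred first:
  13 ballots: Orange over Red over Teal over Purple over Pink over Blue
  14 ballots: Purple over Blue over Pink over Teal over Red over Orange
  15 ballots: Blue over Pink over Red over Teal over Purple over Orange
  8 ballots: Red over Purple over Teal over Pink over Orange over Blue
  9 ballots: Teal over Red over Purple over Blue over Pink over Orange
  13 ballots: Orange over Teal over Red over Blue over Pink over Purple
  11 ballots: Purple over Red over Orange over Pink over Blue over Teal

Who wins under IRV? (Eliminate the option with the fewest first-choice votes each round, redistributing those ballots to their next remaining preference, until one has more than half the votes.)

Round 1: Blue 15, Red 8, Orange 26, Teal 9, Pink 0, Purple 25. Pink eliminated.
Round 2: Blue 15, Red 8, Orange 26, Teal 9, Purple 25. Red eliminated.
Round 3: Blue 15, Orange 26, Teal 9, Purple 33. Teal eliminated.
Round 4: Blue 15, Orange 26, Purple 42. Purple has a majority (≥42).

Purple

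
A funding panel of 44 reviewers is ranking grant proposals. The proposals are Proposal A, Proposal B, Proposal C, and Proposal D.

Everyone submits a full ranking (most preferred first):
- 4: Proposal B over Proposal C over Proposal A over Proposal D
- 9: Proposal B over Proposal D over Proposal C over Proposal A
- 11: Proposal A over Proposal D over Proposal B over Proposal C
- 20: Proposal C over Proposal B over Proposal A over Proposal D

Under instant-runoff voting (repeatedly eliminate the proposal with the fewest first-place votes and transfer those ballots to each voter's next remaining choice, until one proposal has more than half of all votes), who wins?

Proposal B

Round 1: Proposal A 11, Proposal B 13, Proposal C 20, Proposal D 0. Proposal D eliminated.
Round 2: Proposal A 11, Proposal B 13, Proposal C 20. Proposal A eliminated.
Round 3: Proposal B 24, Proposal C 20. Proposal B has a majority (≥23).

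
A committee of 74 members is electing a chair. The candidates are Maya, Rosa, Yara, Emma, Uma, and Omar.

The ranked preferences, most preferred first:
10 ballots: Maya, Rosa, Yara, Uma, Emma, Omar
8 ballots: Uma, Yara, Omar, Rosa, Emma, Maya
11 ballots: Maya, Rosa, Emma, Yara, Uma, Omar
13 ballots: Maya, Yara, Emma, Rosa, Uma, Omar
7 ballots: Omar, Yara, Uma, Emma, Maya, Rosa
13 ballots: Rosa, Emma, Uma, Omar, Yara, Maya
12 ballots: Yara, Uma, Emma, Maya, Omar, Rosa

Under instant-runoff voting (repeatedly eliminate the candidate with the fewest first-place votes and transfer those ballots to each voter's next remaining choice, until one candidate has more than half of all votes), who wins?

Round 1: Maya 34, Rosa 13, Yara 12, Emma 0, Uma 8, Omar 7. Emma eliminated.
Round 2: Maya 34, Rosa 13, Yara 12, Uma 8, Omar 7. Omar eliminated.
Round 3: Maya 34, Rosa 13, Yara 19, Uma 8. Uma eliminated.
Round 4: Maya 34, Rosa 13, Yara 27. Rosa eliminated.
Round 5: Maya 34, Yara 40. Yara has a majority (≥38).

Yara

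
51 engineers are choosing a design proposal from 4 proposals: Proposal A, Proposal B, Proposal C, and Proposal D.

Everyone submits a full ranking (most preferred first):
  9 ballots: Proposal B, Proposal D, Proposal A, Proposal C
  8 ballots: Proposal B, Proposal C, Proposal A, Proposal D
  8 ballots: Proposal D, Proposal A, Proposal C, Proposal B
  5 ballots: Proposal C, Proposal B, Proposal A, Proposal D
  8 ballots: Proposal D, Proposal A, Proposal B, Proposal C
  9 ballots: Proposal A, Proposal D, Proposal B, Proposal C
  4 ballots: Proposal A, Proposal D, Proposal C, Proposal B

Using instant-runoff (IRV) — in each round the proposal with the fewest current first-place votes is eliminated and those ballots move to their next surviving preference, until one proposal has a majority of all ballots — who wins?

Proposal D

Round 1: Proposal A 13, Proposal B 17, Proposal C 5, Proposal D 16. Proposal C eliminated.
Round 2: Proposal A 13, Proposal B 22, Proposal D 16. Proposal A eliminated.
Round 3: Proposal B 22, Proposal D 29. Proposal D has a majority (≥26).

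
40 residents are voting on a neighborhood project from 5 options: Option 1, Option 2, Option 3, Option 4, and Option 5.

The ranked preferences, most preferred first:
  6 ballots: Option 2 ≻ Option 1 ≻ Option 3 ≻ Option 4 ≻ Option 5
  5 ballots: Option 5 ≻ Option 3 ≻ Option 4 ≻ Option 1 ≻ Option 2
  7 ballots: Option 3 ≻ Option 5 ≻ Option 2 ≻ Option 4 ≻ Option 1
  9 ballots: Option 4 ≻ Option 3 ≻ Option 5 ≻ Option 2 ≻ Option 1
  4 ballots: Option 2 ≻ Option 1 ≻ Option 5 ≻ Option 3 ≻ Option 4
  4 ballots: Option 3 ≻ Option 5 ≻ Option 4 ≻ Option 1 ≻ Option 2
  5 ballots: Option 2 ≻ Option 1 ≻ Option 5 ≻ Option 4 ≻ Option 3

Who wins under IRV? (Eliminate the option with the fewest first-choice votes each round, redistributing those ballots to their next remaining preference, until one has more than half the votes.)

Option 3

Round 1: Option 1 0, Option 2 15, Option 3 11, Option 4 9, Option 5 5. Option 1 eliminated.
Round 2: Option 2 15, Option 3 11, Option 4 9, Option 5 5. Option 5 eliminated.
Round 3: Option 2 15, Option 3 16, Option 4 9. Option 4 eliminated.
Round 4: Option 2 15, Option 3 25. Option 3 has a majority (≥21).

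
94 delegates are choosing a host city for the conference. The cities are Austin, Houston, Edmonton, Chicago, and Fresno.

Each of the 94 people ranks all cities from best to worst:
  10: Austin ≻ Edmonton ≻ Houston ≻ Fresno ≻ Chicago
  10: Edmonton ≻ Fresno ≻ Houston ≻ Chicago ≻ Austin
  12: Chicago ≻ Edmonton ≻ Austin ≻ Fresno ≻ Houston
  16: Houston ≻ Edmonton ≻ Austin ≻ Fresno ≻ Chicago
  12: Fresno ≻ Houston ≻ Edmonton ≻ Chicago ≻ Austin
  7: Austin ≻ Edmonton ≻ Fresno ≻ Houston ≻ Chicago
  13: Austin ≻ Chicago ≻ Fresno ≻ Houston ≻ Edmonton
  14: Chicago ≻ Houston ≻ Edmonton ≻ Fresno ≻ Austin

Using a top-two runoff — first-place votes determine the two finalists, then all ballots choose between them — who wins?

Chicago

Round 1 first-place votes: Austin 30, Houston 16, Edmonton 10, Chicago 26, Fresno 12. Austin and Chicago advance.
Runoff: Austin is ranked above Chicago on 46 ballots, Chicago above Austin on 48.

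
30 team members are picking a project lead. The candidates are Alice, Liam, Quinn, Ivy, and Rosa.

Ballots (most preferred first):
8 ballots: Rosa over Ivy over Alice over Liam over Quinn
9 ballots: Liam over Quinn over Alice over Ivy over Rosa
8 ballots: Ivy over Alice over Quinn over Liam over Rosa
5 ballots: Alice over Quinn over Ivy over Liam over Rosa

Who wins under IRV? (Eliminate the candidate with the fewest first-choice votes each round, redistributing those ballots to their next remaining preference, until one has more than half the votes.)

Ivy

Round 1: Alice 5, Liam 9, Quinn 0, Ivy 8, Rosa 8. Quinn eliminated.
Round 2: Alice 5, Liam 9, Ivy 8, Rosa 8. Alice eliminated.
Round 3: Liam 9, Ivy 13, Rosa 8. Rosa eliminated.
Round 4: Liam 9, Ivy 21. Ivy has a majority (≥16).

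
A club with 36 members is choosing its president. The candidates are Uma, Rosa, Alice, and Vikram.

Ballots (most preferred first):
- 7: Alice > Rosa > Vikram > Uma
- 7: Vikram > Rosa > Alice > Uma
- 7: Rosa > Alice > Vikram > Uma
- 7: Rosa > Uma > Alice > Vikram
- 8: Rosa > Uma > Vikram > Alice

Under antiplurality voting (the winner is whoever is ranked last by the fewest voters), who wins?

Rosa

Last-place votes: Uma 21, Rosa 0, Alice 8, Vikram 7.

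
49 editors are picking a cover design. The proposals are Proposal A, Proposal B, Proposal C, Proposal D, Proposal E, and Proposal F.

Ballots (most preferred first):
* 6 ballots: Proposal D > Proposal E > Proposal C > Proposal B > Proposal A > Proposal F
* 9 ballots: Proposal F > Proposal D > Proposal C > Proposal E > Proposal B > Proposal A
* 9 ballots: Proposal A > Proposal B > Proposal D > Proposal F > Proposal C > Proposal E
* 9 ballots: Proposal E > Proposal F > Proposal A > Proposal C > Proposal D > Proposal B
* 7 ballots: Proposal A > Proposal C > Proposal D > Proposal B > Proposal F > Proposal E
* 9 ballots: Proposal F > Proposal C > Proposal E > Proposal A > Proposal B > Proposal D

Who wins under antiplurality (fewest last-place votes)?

Proposal C

Last-place votes: Proposal A 9, Proposal B 9, Proposal C 0, Proposal D 9, Proposal E 16, Proposal F 6.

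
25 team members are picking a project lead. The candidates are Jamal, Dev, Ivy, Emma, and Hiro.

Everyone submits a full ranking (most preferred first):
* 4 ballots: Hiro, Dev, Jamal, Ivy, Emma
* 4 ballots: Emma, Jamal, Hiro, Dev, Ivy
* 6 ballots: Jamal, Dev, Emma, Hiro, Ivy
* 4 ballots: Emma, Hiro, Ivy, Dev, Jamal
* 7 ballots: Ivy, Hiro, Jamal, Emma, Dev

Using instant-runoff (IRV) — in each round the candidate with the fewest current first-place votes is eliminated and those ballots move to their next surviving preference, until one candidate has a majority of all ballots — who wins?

Round 1: Jamal 6, Dev 0, Ivy 7, Emma 8, Hiro 4. Dev eliminated.
Round 2: Jamal 6, Ivy 7, Emma 8, Hiro 4. Hiro eliminated.
Round 3: Jamal 10, Ivy 7, Emma 8. Ivy eliminated.
Round 4: Jamal 17, Emma 8. Jamal has a majority (≥13).

Jamal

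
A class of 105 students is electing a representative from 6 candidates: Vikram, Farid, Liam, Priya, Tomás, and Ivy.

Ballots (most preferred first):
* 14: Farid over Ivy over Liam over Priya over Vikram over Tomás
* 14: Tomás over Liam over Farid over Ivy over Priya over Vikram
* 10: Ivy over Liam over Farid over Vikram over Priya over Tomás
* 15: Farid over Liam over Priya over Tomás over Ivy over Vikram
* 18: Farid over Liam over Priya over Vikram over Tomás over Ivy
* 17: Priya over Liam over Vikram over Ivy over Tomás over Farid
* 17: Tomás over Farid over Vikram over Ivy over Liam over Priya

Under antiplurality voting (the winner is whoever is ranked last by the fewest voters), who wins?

Liam

Last-place votes: Vikram 29, Farid 17, Liam 0, Priya 17, Tomás 24, Ivy 18.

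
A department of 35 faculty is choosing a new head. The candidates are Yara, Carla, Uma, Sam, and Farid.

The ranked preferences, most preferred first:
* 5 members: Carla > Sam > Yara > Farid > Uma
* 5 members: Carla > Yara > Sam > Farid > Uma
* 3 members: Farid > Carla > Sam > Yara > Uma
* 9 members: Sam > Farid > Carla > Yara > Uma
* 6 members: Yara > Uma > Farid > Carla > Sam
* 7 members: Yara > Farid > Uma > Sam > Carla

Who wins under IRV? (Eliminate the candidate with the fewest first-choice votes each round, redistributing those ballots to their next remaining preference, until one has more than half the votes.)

Round 1: Yara 13, Carla 10, Uma 0, Sam 9, Farid 3. Uma eliminated.
Round 2: Yara 13, Carla 10, Sam 9, Farid 3. Farid eliminated.
Round 3: Yara 13, Carla 13, Sam 9. Sam eliminated.
Round 4: Yara 13, Carla 22. Carla has a majority (≥18).

Carla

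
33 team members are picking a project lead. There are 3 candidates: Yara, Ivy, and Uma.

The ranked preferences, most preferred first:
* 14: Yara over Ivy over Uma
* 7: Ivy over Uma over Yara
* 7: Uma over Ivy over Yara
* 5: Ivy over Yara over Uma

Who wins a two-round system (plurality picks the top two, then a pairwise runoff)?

Round 1 first-place votes: Yara 14, Ivy 12, Uma 7. Yara and Ivy advance.
Runoff: Yara is ranked above Ivy on 14 ballots, Ivy above Yara on 19.

Ivy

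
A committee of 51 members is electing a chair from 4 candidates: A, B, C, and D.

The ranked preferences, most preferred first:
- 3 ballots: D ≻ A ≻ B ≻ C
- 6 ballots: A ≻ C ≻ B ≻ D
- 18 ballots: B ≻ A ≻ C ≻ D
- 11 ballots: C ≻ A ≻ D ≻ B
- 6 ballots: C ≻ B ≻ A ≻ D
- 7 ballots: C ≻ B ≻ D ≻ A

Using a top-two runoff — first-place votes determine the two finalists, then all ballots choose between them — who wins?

Round 1 first-place votes: A 6, B 18, C 24, D 3. C and B advance.
Runoff: C is ranked above B on 30 ballots, B above C on 21.

C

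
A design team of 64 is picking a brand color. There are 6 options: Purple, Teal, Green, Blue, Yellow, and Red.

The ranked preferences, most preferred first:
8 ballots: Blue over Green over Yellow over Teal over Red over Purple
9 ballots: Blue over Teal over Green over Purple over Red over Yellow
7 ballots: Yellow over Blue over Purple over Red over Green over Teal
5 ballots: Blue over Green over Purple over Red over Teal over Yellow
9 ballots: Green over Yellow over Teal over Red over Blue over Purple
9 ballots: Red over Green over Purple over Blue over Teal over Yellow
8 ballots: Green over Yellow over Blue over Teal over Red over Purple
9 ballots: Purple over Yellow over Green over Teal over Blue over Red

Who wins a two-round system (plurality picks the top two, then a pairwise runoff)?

Green

Round 1 first-place votes: Purple 9, Teal 0, Green 17, Blue 22, Yellow 7, Red 9. Blue and Green advance.
Runoff: Blue is ranked above Green on 29 ballots, Green above Blue on 35.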